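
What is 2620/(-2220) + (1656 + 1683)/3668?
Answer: -15697/58164 ≈ -0.26987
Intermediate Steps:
2620/(-2220) + (1656 + 1683)/3668 = 2620*(-1/2220) + 3339*(1/3668) = -131/111 + 477/524 = -15697/58164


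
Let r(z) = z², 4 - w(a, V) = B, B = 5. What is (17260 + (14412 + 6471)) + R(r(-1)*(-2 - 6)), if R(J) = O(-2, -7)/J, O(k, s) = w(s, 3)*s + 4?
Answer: 305133/8 ≈ 38142.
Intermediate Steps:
w(a, V) = -1 (w(a, V) = 4 - 1*5 = 4 - 5 = -1)
O(k, s) = 4 - s (O(k, s) = -s + 4 = 4 - s)
R(J) = 11/J (R(J) = (4 - 1*(-7))/J = (4 + 7)/J = 11/J)
(17260 + (14412 + 6471)) + R(r(-1)*(-2 - 6)) = (17260 + (14412 + 6471)) + 11/(((-1)²*(-2 - 6))) = (17260 + 20883) + 11/((1*(-8))) = 38143 + 11/(-8) = 38143 + 11*(-⅛) = 38143 - 11/8 = 305133/8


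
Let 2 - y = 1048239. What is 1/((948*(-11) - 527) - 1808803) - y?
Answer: 1907537666645/1819758 ≈ 1.0482e+6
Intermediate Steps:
y = -1048237 (y = 2 - 1*1048239 = 2 - 1048239 = -1048237)
1/((948*(-11) - 527) - 1808803) - y = 1/((948*(-11) - 527) - 1808803) - 1*(-1048237) = 1/((-10428 - 527) - 1808803) + 1048237 = 1/(-10955 - 1808803) + 1048237 = 1/(-1819758) + 1048237 = -1/1819758 + 1048237 = 1907537666645/1819758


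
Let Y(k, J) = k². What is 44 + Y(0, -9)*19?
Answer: 44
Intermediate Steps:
44 + Y(0, -9)*19 = 44 + 0²*19 = 44 + 0*19 = 44 + 0 = 44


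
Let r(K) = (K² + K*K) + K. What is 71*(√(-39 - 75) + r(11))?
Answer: 17963 + 71*I*√114 ≈ 17963.0 + 758.07*I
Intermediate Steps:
r(K) = K + 2*K² (r(K) = (K² + K²) + K = 2*K² + K = K + 2*K²)
71*(√(-39 - 75) + r(11)) = 71*(√(-39 - 75) + 11*(1 + 2*11)) = 71*(√(-114) + 11*(1 + 22)) = 71*(I*√114 + 11*23) = 71*(I*√114 + 253) = 71*(253 + I*√114) = 17963 + 71*I*√114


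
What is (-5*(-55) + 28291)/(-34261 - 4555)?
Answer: -14283/19408 ≈ -0.73593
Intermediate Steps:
(-5*(-55) + 28291)/(-34261 - 4555) = (275 + 28291)/(-38816) = 28566*(-1/38816) = -14283/19408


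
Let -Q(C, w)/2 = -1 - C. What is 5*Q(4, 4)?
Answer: 50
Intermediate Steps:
Q(C, w) = 2 + 2*C (Q(C, w) = -2*(-1 - C) = 2 + 2*C)
5*Q(4, 4) = 5*(2 + 2*4) = 5*(2 + 8) = 5*10 = 50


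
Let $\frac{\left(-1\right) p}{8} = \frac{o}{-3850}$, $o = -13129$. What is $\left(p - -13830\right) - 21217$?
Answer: $- \frac{14272491}{1925} \approx -7414.3$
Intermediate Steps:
$p = - \frac{52516}{1925}$ ($p = - 8 \left(- \frac{13129}{-3850}\right) = - 8 \left(\left(-13129\right) \left(- \frac{1}{3850}\right)\right) = \left(-8\right) \frac{13129}{3850} = - \frac{52516}{1925} \approx -27.281$)
$\left(p - -13830\right) - 21217 = \left(- \frac{52516}{1925} - -13830\right) - 21217 = \left(- \frac{52516}{1925} + 13830\right) - 21217 = \frac{26570234}{1925} - 21217 = - \frac{14272491}{1925}$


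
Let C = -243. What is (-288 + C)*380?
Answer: -201780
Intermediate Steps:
(-288 + C)*380 = (-288 - 243)*380 = -531*380 = -201780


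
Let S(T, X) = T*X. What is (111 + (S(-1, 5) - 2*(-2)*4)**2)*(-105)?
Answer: -24360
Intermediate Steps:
(111 + (S(-1, 5) - 2*(-2)*4)**2)*(-105) = (111 + (-1*5 - 2*(-2)*4)**2)*(-105) = (111 + (-5 + 4*4)**2)*(-105) = (111 + (-5 + 16)**2)*(-105) = (111 + 11**2)*(-105) = (111 + 121)*(-105) = 232*(-105) = -24360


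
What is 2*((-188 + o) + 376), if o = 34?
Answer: 444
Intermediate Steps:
2*((-188 + o) + 376) = 2*((-188 + 34) + 376) = 2*(-154 + 376) = 2*222 = 444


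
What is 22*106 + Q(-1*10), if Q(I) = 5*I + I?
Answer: 2272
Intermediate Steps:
Q(I) = 6*I
22*106 + Q(-1*10) = 22*106 + 6*(-1*10) = 2332 + 6*(-10) = 2332 - 60 = 2272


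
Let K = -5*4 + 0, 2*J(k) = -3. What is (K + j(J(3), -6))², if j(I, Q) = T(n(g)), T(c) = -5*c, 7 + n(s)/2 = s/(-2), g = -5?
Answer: 625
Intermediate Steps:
n(s) = -14 - s (n(s) = -14 + 2*(s/(-2)) = -14 + 2*(s*(-½)) = -14 + 2*(-s/2) = -14 - s)
J(k) = -3/2 (J(k) = (½)*(-3) = -3/2)
K = -20 (K = -20 + 0 = -20)
j(I, Q) = 45 (j(I, Q) = -5*(-14 - 1*(-5)) = -5*(-14 + 5) = -5*(-9) = 45)
(K + j(J(3), -6))² = (-20 + 45)² = 25² = 625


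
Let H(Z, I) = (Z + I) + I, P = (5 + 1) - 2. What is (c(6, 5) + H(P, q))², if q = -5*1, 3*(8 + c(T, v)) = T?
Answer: 144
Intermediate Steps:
P = 4 (P = 6 - 2 = 4)
c(T, v) = -8 + T/3
q = -5
H(Z, I) = Z + 2*I (H(Z, I) = (I + Z) + I = Z + 2*I)
(c(6, 5) + H(P, q))² = ((-8 + (⅓)*6) + (4 + 2*(-5)))² = ((-8 + 2) + (4 - 10))² = (-6 - 6)² = (-12)² = 144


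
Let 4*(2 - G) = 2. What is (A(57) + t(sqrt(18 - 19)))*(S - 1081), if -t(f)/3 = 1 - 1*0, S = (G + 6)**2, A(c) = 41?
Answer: -77881/2 ≈ -38941.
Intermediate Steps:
G = 3/2 (G = 2 - 1/4*2 = 2 - 1/2 = 3/2 ≈ 1.5000)
S = 225/4 (S = (3/2 + 6)**2 = (15/2)**2 = 225/4 ≈ 56.250)
t(f) = -3 (t(f) = -3*(1 - 1*0) = -3*(1 + 0) = -3*1 = -3)
(A(57) + t(sqrt(18 - 19)))*(S - 1081) = (41 - 3)*(225/4 - 1081) = 38*(-4099/4) = -77881/2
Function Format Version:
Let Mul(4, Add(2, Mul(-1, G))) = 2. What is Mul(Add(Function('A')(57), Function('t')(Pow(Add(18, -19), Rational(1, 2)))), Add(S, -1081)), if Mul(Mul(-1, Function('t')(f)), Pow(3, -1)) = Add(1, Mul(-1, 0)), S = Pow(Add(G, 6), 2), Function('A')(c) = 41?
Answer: Rational(-77881, 2) ≈ -38941.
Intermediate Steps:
G = Rational(3, 2) (G = Add(2, Mul(Rational(-1, 4), 2)) = Add(2, Rational(-1, 2)) = Rational(3, 2) ≈ 1.5000)
S = Rational(225, 4) (S = Pow(Add(Rational(3, 2), 6), 2) = Pow(Rational(15, 2), 2) = Rational(225, 4) ≈ 56.250)
Function('t')(f) = -3 (Function('t')(f) = Mul(-3, Add(1, Mul(-1, 0))) = Mul(-3, Add(1, 0)) = Mul(-3, 1) = -3)
Mul(Add(Function('A')(57), Function('t')(Pow(Add(18, -19), Rational(1, 2)))), Add(S, -1081)) = Mul(Add(41, -3), Add(Rational(225, 4), -1081)) = Mul(38, Rational(-4099, 4)) = Rational(-77881, 2)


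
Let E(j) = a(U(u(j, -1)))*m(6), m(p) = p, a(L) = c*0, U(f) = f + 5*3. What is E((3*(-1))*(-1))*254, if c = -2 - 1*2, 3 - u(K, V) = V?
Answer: 0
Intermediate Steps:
u(K, V) = 3 - V
c = -4 (c = -2 - 2 = -4)
U(f) = 15 + f (U(f) = f + 15 = 15 + f)
a(L) = 0 (a(L) = -4*0 = 0)
E(j) = 0 (E(j) = 0*6 = 0)
E((3*(-1))*(-1))*254 = 0*254 = 0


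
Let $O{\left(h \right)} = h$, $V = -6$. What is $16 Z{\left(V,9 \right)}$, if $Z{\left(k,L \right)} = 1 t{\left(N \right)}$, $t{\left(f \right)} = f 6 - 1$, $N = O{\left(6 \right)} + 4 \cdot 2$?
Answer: $1328$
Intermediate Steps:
$N = 14$ ($N = 6 + 4 \cdot 2 = 6 + 8 = 14$)
$t{\left(f \right)} = -1 + 6 f$ ($t{\left(f \right)} = 6 f - 1 = -1 + 6 f$)
$Z{\left(k,L \right)} = 83$ ($Z{\left(k,L \right)} = 1 \left(-1 + 6 \cdot 14\right) = 1 \left(-1 + 84\right) = 1 \cdot 83 = 83$)
$16 Z{\left(V,9 \right)} = 16 \cdot 83 = 1328$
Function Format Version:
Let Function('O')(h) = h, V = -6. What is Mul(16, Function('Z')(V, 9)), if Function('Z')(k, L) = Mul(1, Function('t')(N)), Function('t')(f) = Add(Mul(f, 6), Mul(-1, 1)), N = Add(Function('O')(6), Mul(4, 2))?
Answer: 1328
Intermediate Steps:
N = 14 (N = Add(6, Mul(4, 2)) = Add(6, 8) = 14)
Function('t')(f) = Add(-1, Mul(6, f)) (Function('t')(f) = Add(Mul(6, f), -1) = Add(-1, Mul(6, f)))
Function('Z')(k, L) = 83 (Function('Z')(k, L) = Mul(1, Add(-1, Mul(6, 14))) = Mul(1, Add(-1, 84)) = Mul(1, 83) = 83)
Mul(16, Function('Z')(V, 9)) = Mul(16, 83) = 1328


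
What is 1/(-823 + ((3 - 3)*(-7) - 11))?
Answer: -1/834 ≈ -0.0011990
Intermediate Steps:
1/(-823 + ((3 - 3)*(-7) - 11)) = 1/(-823 + (0*(-7) - 11)) = 1/(-823 + (0 - 11)) = 1/(-823 - 11) = 1/(-834) = -1/834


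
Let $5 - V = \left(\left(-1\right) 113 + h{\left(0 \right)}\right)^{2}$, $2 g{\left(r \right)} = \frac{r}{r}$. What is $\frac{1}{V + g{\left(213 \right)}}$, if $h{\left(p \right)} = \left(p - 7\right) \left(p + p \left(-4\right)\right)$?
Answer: $- \frac{2}{25527} \approx -7.8348 \cdot 10^{-5}$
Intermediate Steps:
$g{\left(r \right)} = \frac{1}{2}$ ($g{\left(r \right)} = \frac{r \frac{1}{r}}{2} = \frac{1}{2} \cdot 1 = \frac{1}{2}$)
$h{\left(p \right)} = - 3 p \left(-7 + p\right)$ ($h{\left(p \right)} = \left(-7 + p\right) \left(p - 4 p\right) = \left(-7 + p\right) \left(- 3 p\right) = - 3 p \left(-7 + p\right)$)
$V = -12764$ ($V = 5 - \left(\left(-1\right) 113 + 3 \cdot 0 \left(7 - 0\right)\right)^{2} = 5 - \left(-113 + 3 \cdot 0 \left(7 + 0\right)\right)^{2} = 5 - \left(-113 + 3 \cdot 0 \cdot 7\right)^{2} = 5 - \left(-113 + 0\right)^{2} = 5 - \left(-113\right)^{2} = 5 - 12769 = -12764$)
$\frac{1}{V + g{\left(213 \right)}} = \frac{1}{-12764 + \frac{1}{2}} = \frac{1}{- \frac{25527}{2}} = - \frac{2}{25527}$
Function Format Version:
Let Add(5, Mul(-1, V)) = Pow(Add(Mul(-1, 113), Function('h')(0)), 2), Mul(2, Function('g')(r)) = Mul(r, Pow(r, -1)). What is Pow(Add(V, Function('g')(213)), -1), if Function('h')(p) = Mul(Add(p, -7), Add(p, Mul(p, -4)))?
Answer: Rational(-2, 25527) ≈ -7.8348e-5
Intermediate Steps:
Function('g')(r) = Rational(1, 2) (Function('g')(r) = Mul(Rational(1, 2), Mul(r, Pow(r, -1))) = Mul(Rational(1, 2), 1) = Rational(1, 2))
Function('h')(p) = Mul(-3, p, Add(-7, p)) (Function('h')(p) = Mul(Add(-7, p), Add(p, Mul(-4, p))) = Mul(Add(-7, p), Mul(-3, p)) = Mul(-3, p, Add(-7, p)))
V = -12764 (V = Add(5, Mul(-1, Pow(Add(Mul(-1, 113), Mul(3, 0, Add(7, Mul(-1, 0)))), 2))) = Add(5, Mul(-1, Pow(Add(-113, Mul(3, 0, Add(7, 0))), 2))) = Add(5, Mul(-1, Pow(Add(-113, Mul(3, 0, 7)), 2))) = Add(5, Mul(-1, Pow(Add(-113, 0), 2))) = Add(5, Mul(-1, Pow(-113, 2))) = Add(5, Mul(-1, 12769)) = Add(5, -12769) = -12764)
Pow(Add(V, Function('g')(213)), -1) = Pow(Add(-12764, Rational(1, 2)), -1) = Pow(Rational(-25527, 2), -1) = Rational(-2, 25527)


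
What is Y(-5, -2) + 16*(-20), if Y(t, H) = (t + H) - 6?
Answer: -333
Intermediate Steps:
Y(t, H) = -6 + H + t (Y(t, H) = (H + t) - 6 = -6 + H + t)
Y(-5, -2) + 16*(-20) = (-6 - 2 - 5) + 16*(-20) = -13 - 320 = -333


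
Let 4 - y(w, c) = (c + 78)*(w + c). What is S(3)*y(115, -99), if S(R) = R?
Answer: 1020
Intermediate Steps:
y(w, c) = 4 - (78 + c)*(c + w) (y(w, c) = 4 - (c + 78)*(w + c) = 4 - (78 + c)*(c + w))
S(3)*y(115, -99) = 3*(4 - 1*(-99)² - 78*(-99) - 78*115 - 1*(-99)*115) = 3*(4 - 1*9801 + 7722 - 8970 + 11385) = 3*(4 - 9801 + 7722 - 8970 + 11385) = 3*340 = 1020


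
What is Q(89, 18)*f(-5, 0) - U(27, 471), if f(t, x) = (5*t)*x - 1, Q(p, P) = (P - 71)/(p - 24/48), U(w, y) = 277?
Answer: -48923/177 ≈ -276.40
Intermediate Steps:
Q(p, P) = (-71 + P)/(-½ + p) (Q(p, P) = (-71 + P)/(p - 24*1/48) = (-71 + P)/(p - ½) = (-71 + P)/(-½ + p))
f(t, x) = -1 + 5*t*x (f(t, x) = 5*t*x - 1 = -1 + 5*t*x)
Q(89, 18)*f(-5, 0) - U(27, 471) = (2*(-71 + 18)/(-1 + 2*89))*(-1 + 5*(-5)*0) - 1*277 = (2*(-53)/(-1 + 178))*(-1 + 0) - 277 = (2*(-53)/177)*(-1) - 277 = (2*(1/177)*(-53))*(-1) - 277 = -106/177*(-1) - 277 = 106/177 - 277 = -48923/177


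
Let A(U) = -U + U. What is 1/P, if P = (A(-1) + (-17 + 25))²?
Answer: 1/64 ≈ 0.015625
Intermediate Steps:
A(U) = 0
P = 64 (P = (0 + (-17 + 25))² = (0 + 8)² = 8² = 64)
1/P = 1/64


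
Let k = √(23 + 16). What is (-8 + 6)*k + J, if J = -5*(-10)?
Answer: 50 - 2*√39 ≈ 37.510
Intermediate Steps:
k = √39 ≈ 6.2450
J = 50
(-8 + 6)*k + J = (-8 + 6)*√39 + 50 = -2*√39 + 50 = 50 - 2*√39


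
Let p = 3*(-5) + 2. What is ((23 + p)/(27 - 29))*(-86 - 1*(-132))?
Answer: -230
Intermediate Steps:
p = -13 (p = -15 + 2 = -13)
((23 + p)/(27 - 29))*(-86 - 1*(-132)) = ((23 - 13)/(27 - 29))*(-86 - 1*(-132)) = (10/(-2))*(-86 + 132) = (10*(-½))*46 = -5*46 = -230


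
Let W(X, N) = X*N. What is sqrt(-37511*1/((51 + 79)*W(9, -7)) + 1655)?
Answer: sqrt(12368684510)/2730 ≈ 40.738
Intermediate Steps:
W(X, N) = N*X
sqrt(-37511*1/((51 + 79)*W(9, -7)) + 1655) = sqrt(-37511*(-1/(63*(51 + 79))) + 1655) = sqrt(-37511/((-63*130)) + 1655) = sqrt(-37511/(-8190) + 1655) = sqrt(-37511*(-1/8190) + 1655) = sqrt(37511/8190 + 1655) = sqrt(13591961/8190) = sqrt(12368684510)/2730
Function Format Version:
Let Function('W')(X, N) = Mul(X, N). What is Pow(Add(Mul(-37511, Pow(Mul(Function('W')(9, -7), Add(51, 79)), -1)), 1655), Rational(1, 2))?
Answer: Mul(Rational(1, 2730), Pow(12368684510, Rational(1, 2))) ≈ 40.738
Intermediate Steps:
Function('W')(X, N) = Mul(N, X)
Pow(Add(Mul(-37511, Pow(Mul(Function('W')(9, -7), Add(51, 79)), -1)), 1655), Rational(1, 2)) = Pow(Add(Mul(-37511, Pow(Mul(Mul(-7, 9), Add(51, 79)), -1)), 1655), Rational(1, 2)) = Pow(Add(Mul(-37511, Pow(Mul(-63, 130), -1)), 1655), Rational(1, 2)) = Pow(Add(Mul(-37511, Pow(-8190, -1)), 1655), Rational(1, 2)) = Pow(Add(Mul(-37511, Rational(-1, 8190)), 1655), Rational(1, 2)) = Pow(Add(Rational(37511, 8190), 1655), Rational(1, 2)) = Pow(Rational(13591961, 8190), Rational(1, 2)) = Mul(Rational(1, 2730), Pow(12368684510, Rational(1, 2)))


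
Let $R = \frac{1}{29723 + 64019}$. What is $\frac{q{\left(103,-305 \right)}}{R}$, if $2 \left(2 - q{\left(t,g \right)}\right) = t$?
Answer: $-4640229$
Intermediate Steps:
$q{\left(t,g \right)} = 2 - \frac{t}{2}$
$R = \frac{1}{93742} \approx 1.0668 \cdot 10^{-5}$
$\frac{q{\left(103,-305 \right)}}{R} = \left(2 - \frac{103}{2}\right) \frac{1}{\frac{1}{93742}} = \left(2 - \frac{103}{2}\right) 93742 = \left(- \frac{99}{2}\right) 93742 = -4640229$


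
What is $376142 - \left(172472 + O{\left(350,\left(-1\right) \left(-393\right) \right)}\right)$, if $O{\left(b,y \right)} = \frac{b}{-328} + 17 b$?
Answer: $\frac{32426255}{164} \approx 1.9772 \cdot 10^{5}$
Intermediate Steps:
$O{\left(b,y \right)} = \frac{5575 b}{328}$ ($O{\left(b,y \right)} = - \frac{b}{328} + 17 b = \frac{5575 b}{328}$)
$376142 - \left(172472 + O{\left(350,\left(-1\right) \left(-393\right) \right)}\right) = 376142 - \left(172472 + \frac{5575}{328} \cdot 350\right) = 376142 - \left(172472 + \frac{975625}{164}\right) = 376142 - \frac{29261033}{164} = \frac{32426255}{164}$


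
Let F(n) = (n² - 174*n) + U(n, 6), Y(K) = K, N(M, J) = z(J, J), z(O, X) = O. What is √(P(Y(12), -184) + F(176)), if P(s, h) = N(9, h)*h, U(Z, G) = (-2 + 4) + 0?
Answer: √34210 ≈ 184.96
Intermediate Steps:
N(M, J) = J
U(Z, G) = 2 (U(Z, G) = 2 + 0 = 2)
P(s, h) = h² (P(s, h) = h*h = h²)
F(n) = 2 + n² - 174*n (F(n) = (n² - 174*n) + 2 = 2 + n² - 174*n)
√(P(Y(12), -184) + F(176)) = √((-184)² + (2 + 176² - 174*176)) = √(33856 + (2 + 30976 - 30624)) = √(33856 + 354) = √34210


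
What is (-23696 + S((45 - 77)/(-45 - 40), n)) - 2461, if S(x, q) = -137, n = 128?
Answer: -26294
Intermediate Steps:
(-23696 + S((45 - 77)/(-45 - 40), n)) - 2461 = (-23696 - 137) - 2461 = -23833 - 2461 = -26294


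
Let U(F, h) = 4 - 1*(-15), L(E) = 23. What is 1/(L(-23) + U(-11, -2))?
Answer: 1/42 ≈ 0.023810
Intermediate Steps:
U(F, h) = 19 (U(F, h) = 4 + 15 = 19)
1/(L(-23) + U(-11, -2)) = 1/(23 + 19) = 1/42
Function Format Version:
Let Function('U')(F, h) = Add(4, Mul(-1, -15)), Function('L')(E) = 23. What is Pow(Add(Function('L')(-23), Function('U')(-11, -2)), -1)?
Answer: Rational(1, 42) ≈ 0.023810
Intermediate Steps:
Function('U')(F, h) = 19 (Function('U')(F, h) = Add(4, 15) = 19)
Pow(Add(Function('L')(-23), Function('U')(-11, -2)), -1) = Pow(Add(23, 19), -1) = Pow(42, -1) = Rational(1, 42)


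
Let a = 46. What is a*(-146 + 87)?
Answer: -2714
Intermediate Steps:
a*(-146 + 87) = 46*(-146 + 87) = 46*(-59) = -2714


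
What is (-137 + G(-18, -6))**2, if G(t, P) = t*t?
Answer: 34969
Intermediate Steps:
G(t, P) = t**2
(-137 + G(-18, -6))**2 = (-137 + (-18)**2)**2 = (-137 + 324)**2 = 187**2 = 34969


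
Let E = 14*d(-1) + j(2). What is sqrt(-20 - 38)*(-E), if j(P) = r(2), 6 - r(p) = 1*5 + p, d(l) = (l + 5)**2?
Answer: -223*I*sqrt(58) ≈ -1698.3*I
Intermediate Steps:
d(l) = (5 + l)**2
r(p) = 1 - p (r(p) = 6 - (1*5 + p) = 6 - (5 + p) = 6 + (-5 - p) = 1 - p)
j(P) = -1 (j(P) = 1 - 1*2 = 1 - 2 = -1)
E = 223 (E = 14*(5 - 1)**2 - 1 = 14*4**2 - 1 = 14*16 - 1 = 224 - 1 = 223)
sqrt(-20 - 38)*(-E) = sqrt(-20 - 38)*(-1*223) = sqrt(-58)*(-223) = (I*sqrt(58))*(-223) = -223*I*sqrt(58)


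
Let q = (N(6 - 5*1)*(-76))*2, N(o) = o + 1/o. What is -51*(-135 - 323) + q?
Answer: 23054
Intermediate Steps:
q = -304 (q = (((6 - 5*1) + 1/(6 - 5*1))*(-76))*2 = (((6 - 5) + 1/(6 - 5))*(-76))*2 = ((1 + 1/1)*(-76))*2 = ((1 + 1)*(-76))*2 = (2*(-76))*2 = -152*2 = -304)
-51*(-135 - 323) + q = -51*(-135 - 323) - 304 = -51*(-458) - 304 = 23358 - 304 = 23054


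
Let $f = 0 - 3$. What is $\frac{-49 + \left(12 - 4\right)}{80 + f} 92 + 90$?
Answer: $\frac{3158}{77} \approx 41.013$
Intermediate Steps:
$f = -3$ ($f = 0 - 3 = -3$)
$\frac{-49 + \left(12 - 4\right)}{80 + f} 92 + 90 = \frac{-49 + \left(12 - 4\right)}{80 - 3} \cdot 92 + 90 = \frac{-49 + \left(12 - 4\right)}{77} \cdot 92 + 90 = \left(-49 + 8\right) \frac{1}{77} \cdot 92 + 90 = \left(-41\right) \frac{1}{77} \cdot 92 + 90 = \left(- \frac{41}{77}\right) 92 + 90 = - \frac{3772}{77} + 90 = \frac{3158}{77}$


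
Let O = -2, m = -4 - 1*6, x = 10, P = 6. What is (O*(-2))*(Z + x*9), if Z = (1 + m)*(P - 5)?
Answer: 324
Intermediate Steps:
m = -10 (m = -4 - 6 = -10)
Z = -9 (Z = (1 - 10)*(6 - 5) = -9*1 = -9)
(O*(-2))*(Z + x*9) = (-2*(-2))*(-9 + 10*9) = 4*(-9 + 90) = 4*81 = 324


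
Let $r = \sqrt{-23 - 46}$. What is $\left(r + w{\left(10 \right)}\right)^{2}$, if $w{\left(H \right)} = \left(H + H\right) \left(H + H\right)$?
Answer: $\left(400 + i \sqrt{69}\right)^{2} \approx 1.5993 \cdot 10^{5} + 6645.3 i$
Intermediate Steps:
$r = i \sqrt{69}$ ($r = \sqrt{-69} = i \sqrt{69} \approx 8.3066 i$)
$w{\left(H \right)} = 4 H^{2}$ ($w{\left(H \right)} = 2 H 2 H = 4 H^{2}$)
$\left(r + w{\left(10 \right)}\right)^{2} = \left(i \sqrt{69} + 4 \cdot 10^{2}\right)^{2} = \left(i \sqrt{69} + 4 \cdot 100\right)^{2} = \left(i \sqrt{69} + 400\right)^{2} = \left(400 + i \sqrt{69}\right)^{2}$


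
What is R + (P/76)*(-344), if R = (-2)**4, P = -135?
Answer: 11914/19 ≈ 627.05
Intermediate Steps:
R = 16
R + (P/76)*(-344) = 16 - 135/76*(-344) = 16 + 11610/19 = 11914/19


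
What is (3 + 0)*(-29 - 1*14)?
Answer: -129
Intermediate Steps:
(3 + 0)*(-29 - 1*14) = 3*(-29 - 14) = 3*(-43) = -129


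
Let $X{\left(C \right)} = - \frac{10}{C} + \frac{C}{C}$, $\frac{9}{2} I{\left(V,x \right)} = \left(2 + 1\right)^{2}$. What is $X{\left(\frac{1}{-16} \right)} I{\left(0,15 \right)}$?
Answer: $322$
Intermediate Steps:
$I{\left(V,x \right)} = 2$ ($I{\left(V,x \right)} = \frac{2 \left(2 + 1\right)^{2}}{9} = \frac{2 \cdot 3^{2}}{9} = \frac{2}{9} \cdot 9 = 2$)
$X{\left(C \right)} = 1 - \frac{10}{C}$ ($X{\left(C \right)} = - \frac{10}{C} + 1 = 1 - \frac{10}{C}$)
$X{\left(\frac{1}{-16} \right)} I{\left(0,15 \right)} = \frac{-10 + \frac{1}{-16}}{\frac{1}{-16}} \cdot 2 = \frac{-10 - \frac{1}{16}}{- \frac{1}{16}} \cdot 2 = \left(-16\right) \left(- \frac{161}{16}\right) 2 = 161 \cdot 2 = 322$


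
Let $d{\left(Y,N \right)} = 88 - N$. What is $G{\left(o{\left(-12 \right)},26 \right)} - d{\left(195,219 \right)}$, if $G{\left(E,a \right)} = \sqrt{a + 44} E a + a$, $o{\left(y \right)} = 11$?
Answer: $157 + 286 \sqrt{70} \approx 2549.8$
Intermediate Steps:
$G{\left(E,a \right)} = a + E a \sqrt{44 + a}$ ($G{\left(E,a \right)} = \sqrt{44 + a} E a + a = E \sqrt{44 + a} a + a = E a \sqrt{44 + a} + a = a + E a \sqrt{44 + a}$)
$G{\left(o{\left(-12 \right)},26 \right)} - d{\left(195,219 \right)} = 26 \left(1 + 11 \sqrt{44 + 26}\right) - \left(88 - 219\right) = 26 \left(1 + 11 \sqrt{70}\right) - \left(88 - 219\right) = \left(26 + 286 \sqrt{70}\right) - -131 = \left(26 + 286 \sqrt{70}\right) + 131 = 157 + 286 \sqrt{70}$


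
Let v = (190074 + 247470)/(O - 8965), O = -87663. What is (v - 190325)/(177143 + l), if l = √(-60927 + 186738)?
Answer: -814466386775773/758034983424166 + 13793371233*√13979/758034983424166 ≈ -1.0723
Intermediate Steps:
v = -109386/24157 (v = (190074 + 247470)/(-87663 - 8965) = 437544/(-96628) = 437544*(-1/96628) = -109386/24157 ≈ -4.5281)
l = 3*√13979 (l = √125811 = 3*√13979 ≈ 354.70)
(v - 190325)/(177143 + l) = (-109386/24157 - 190325)/(177143 + 3*√13979) = -4597790411/(24157*(177143 + 3*√13979))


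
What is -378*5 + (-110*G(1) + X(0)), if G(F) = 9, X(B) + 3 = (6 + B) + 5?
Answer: -2872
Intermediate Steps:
X(B) = 8 + B (X(B) = -3 + ((6 + B) + 5) = -3 + (11 + B) = 8 + B)
-378*5 + (-110*G(1) + X(0)) = -378*5 + (-110*9 + (8 + 0)) = -1890 + (-990 + 8) = -1890 - 982 = -2872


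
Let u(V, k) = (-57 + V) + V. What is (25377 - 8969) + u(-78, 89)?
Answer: 16195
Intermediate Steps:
u(V, k) = -57 + 2*V
(25377 - 8969) + u(-78, 89) = (25377 - 8969) + (-57 + 2*(-78)) = 16408 + (-57 - 156) = 16408 - 213 = 16195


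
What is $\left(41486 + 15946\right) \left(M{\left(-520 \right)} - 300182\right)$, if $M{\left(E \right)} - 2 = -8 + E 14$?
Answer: $-17658502176$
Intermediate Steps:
$M{\left(E \right)} = -6 + 14 E$ ($M{\left(E \right)} = 2 + \left(-8 + E 14\right) = 2 + \left(-8 + 14 E\right) = -6 + 14 E$)
$\left(41486 + 15946\right) \left(M{\left(-520 \right)} - 300182\right) = \left(41486 + 15946\right) \left(\left(-6 + 14 \left(-520\right)\right) - 300182\right) = 57432 \left(\left(-6 - 7280\right) - 300182\right) = 57432 \left(-7286 - 300182\right) = 57432 \left(-307468\right) = -17658502176$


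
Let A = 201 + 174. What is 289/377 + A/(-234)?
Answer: -1891/2262 ≈ -0.83599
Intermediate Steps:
A = 375
289/377 + A/(-234) = 289/377 + 375/(-234) = 289*(1/377) + 375*(-1/234) = 289/377 - 125/78 = -1891/2262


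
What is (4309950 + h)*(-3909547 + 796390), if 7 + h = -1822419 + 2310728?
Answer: -14937711801564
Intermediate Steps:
h = 488302 (h = -7 + (-1822419 + 2310728) = -7 + 488309 = 488302)
(4309950 + h)*(-3909547 + 796390) = (4309950 + 488302)*(-3909547 + 796390) = 4798252*(-3113157) = -14937711801564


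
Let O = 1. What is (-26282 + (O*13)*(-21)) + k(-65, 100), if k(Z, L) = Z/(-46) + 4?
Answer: -1221281/46 ≈ -26550.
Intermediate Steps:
k(Z, L) = 4 - Z/46 (k(Z, L) = Z*(-1/46) + 4 = -Z/46 + 4 = 4 - Z/46)
(-26282 + (O*13)*(-21)) + k(-65, 100) = (-26282 + (1*13)*(-21)) + (4 - 1/46*(-65)) = (-26282 + 13*(-21)) + (4 + 65/46) = (-26282 - 273) + 249/46 = -26555 + 249/46 = -1221281/46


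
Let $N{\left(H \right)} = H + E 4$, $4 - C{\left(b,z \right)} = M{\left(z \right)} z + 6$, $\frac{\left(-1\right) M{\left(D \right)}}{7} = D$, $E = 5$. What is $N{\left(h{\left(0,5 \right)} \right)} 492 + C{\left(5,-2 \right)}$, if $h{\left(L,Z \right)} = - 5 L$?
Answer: $9866$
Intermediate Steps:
$M{\left(D \right)} = - 7 D$
$C{\left(b,z \right)} = -2 + 7 z^{2}$ ($C{\left(b,z \right)} = 4 - \left(- 7 z z + 6\right) = 4 - \left(- 7 z^{2} + 6\right) = 4 - \left(6 - 7 z^{2}\right) = 4 + \left(-6 + 7 z^{2}\right) = -2 + 7 z^{2}$)
$N{\left(H \right)} = 20 + H$ ($N{\left(H \right)} = H + 5 \cdot 4 = H + 20 = 20 + H$)
$N{\left(h{\left(0,5 \right)} \right)} 492 + C{\left(5,-2 \right)} = \left(20 - 0\right) 492 - \left(2 - 7 \left(-2\right)^{2}\right) = \left(20 + 0\right) 492 + \left(-2 + 7 \cdot 4\right) = 20 \cdot 492 + \left(-2 + 28\right) = 9840 + 26 = 9866$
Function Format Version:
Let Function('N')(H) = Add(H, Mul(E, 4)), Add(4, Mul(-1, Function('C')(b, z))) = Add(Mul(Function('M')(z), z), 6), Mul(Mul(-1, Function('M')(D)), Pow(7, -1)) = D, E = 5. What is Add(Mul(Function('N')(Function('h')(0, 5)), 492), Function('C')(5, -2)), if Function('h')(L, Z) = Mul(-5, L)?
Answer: 9866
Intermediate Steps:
Function('M')(D) = Mul(-7, D)
Function('C')(b, z) = Add(-2, Mul(7, Pow(z, 2))) (Function('C')(b, z) = Add(4, Mul(-1, Add(Mul(Mul(-7, z), z), 6))) = Add(4, Mul(-1, Add(Mul(-7, Pow(z, 2)), 6))) = Add(4, Mul(-1, Add(6, Mul(-7, Pow(z, 2))))) = Add(4, Add(-6, Mul(7, Pow(z, 2)))) = Add(-2, Mul(7, Pow(z, 2))))
Function('N')(H) = Add(20, H) (Function('N')(H) = Add(H, Mul(5, 4)) = Add(H, 20) = Add(20, H))
Add(Mul(Function('N')(Function('h')(0, 5)), 492), Function('C')(5, -2)) = Add(Mul(Add(20, Mul(-5, 0)), 492), Add(-2, Mul(7, Pow(-2, 2)))) = Add(Mul(Add(20, 0), 492), Add(-2, Mul(7, 4))) = Add(Mul(20, 492), Add(-2, 28)) = Add(9840, 26) = 9866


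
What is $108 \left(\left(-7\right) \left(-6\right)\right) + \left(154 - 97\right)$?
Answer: $4593$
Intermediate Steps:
$108 \left(\left(-7\right) \left(-6\right)\right) + \left(154 - 97\right) = 108 \cdot 42 + \left(154 - 97\right) = 4536 + 57 = 4593$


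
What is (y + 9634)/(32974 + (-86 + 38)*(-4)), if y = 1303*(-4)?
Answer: 2211/16583 ≈ 0.13333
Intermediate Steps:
y = -5212
(y + 9634)/(32974 + (-86 + 38)*(-4)) = (-5212 + 9634)/(32974 + (-86 + 38)*(-4)) = 4422/(32974 - 48*(-4)) = 4422/(32974 + 192) = 4422/33166 = 4422*(1/33166) = 2211/16583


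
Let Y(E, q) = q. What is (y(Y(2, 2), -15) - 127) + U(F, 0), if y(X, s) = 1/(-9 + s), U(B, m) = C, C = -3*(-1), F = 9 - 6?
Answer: -2977/24 ≈ -124.04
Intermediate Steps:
F = 3
C = 3
U(B, m) = 3
(y(Y(2, 2), -15) - 127) + U(F, 0) = (1/(-9 - 15) - 127) + 3 = (1/(-24) - 127) + 3 = (-1/24 - 127) + 3 = -3049/24 + 3 = -2977/24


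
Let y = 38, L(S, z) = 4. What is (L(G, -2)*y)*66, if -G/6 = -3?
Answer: 10032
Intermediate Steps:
G = 18 (G = -6*(-3) = 18)
(L(G, -2)*y)*66 = (4*38)*66 = 152*66 = 10032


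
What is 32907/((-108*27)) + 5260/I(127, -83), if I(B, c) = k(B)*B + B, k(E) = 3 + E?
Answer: -177378533/16171164 ≈ -10.969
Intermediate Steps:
I(B, c) = B + B*(3 + B) (I(B, c) = (3 + B)*B + B = B*(3 + B) + B = B + B*(3 + B))
32907/((-108*27)) + 5260/I(127, -83) = 32907/((-108*27)) + 5260/((127*(4 + 127))) = 32907/(-2916) + 5260/((127*131)) = 32907*(-1/2916) + 5260/16637 = -10969/972 + 5260*(1/16637) = -10969/972 + 5260/16637 = -177378533/16171164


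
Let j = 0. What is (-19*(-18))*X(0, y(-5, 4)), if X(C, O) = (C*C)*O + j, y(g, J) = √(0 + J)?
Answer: 0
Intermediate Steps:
y(g, J) = √J
X(C, O) = O*C² (X(C, O) = (C*C)*O + 0 = C²*O + 0 = O*C² + 0 = O*C²)
(-19*(-18))*X(0, y(-5, 4)) = (-19*(-18))*(√4*0²) = 342*(2*0) = 342*0 = 0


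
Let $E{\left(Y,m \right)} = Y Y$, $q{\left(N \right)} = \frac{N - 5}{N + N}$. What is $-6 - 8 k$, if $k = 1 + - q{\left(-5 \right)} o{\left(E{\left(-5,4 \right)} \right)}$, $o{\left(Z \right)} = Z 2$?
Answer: $386$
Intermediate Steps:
$q{\left(N \right)} = \frac{-5 + N}{2 N}$
$E{\left(Y,m \right)} = Y^{2}$
$o{\left(Z \right)} = 2 Z$
$k = -49$ ($k = 1 + - \frac{-5 - 5}{2 \left(-5\right)} 2 \left(-5\right)^{2} = 1 + - \frac{\left(-1\right) \left(-10\right)}{2 \cdot 5} \cdot 2 \cdot 25 = 1 + \left(-1\right) 1 \cdot 50 = 1 - 50 = -49$)
$-6 - 8 k = -6 - -392 = -6 + 392 = 386$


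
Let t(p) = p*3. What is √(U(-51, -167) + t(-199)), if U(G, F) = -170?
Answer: I*√767 ≈ 27.695*I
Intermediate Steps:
t(p) = 3*p
√(U(-51, -167) + t(-199)) = √(-170 + 3*(-199)) = √(-170 - 597) = √(-767) = I*√767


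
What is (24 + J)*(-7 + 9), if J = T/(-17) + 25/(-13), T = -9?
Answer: 9992/221 ≈ 45.213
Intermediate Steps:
J = -308/221 (J = -9/(-17) + 25/(-13) = -9*(-1/17) + 25*(-1/13) = 9/17 - 25/13 = -308/221 ≈ -1.3937)
(24 + J)*(-7 + 9) = (24 - 308/221)*(-7 + 9) = (4996/221)*2 = 9992/221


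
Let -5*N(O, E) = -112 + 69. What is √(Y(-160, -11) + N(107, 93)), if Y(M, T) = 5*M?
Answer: I*√19785/5 ≈ 28.132*I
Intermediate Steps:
N(O, E) = 43/5 (N(O, E) = -(-112 + 69)/5 = -⅕*(-43) = 43/5)
√(Y(-160, -11) + N(107, 93)) = √(5*(-160) + 43/5) = √(-800 + 43/5) = √(-3957/5) = I*√19785/5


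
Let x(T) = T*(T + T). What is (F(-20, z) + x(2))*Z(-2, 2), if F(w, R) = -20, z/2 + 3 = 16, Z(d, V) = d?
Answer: 24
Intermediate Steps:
z = 26 (z = -6 + 2*16 = -6 + 32 = 26)
x(T) = 2*T² (x(T) = T*(2*T) = 2*T²)
(F(-20, z) + x(2))*Z(-2, 2) = (-20 + 2*2²)*(-2) = (-20 + 2*4)*(-2) = (-20 + 8)*(-2) = -12*(-2) = 24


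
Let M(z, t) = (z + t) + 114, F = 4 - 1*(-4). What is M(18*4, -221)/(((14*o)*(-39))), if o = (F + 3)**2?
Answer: 5/9438 ≈ 0.00052977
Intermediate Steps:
F = 8 (F = 4 + 4 = 8)
o = 121 (o = (8 + 3)**2 = 11**2 = 121)
M(z, t) = 114 + t + z (M(z, t) = (t + z) + 114 = 114 + t + z)
M(18*4, -221)/(((14*o)*(-39))) = (114 - 221 + 18*4)/(((14*121)*(-39))) = (114 - 221 + 72)/((1694*(-39))) = -35/(-66066) = -35*(-1/66066) = 5/9438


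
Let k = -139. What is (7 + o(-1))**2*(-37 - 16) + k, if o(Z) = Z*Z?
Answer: -3531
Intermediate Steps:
o(Z) = Z**2
(7 + o(-1))**2*(-37 - 16) + k = (7 + (-1)**2)**2*(-37 - 16) - 139 = (7 + 1)**2*(-53) - 139 = 8**2*(-53) - 139 = 64*(-53) - 139 = -3392 - 139 = -3531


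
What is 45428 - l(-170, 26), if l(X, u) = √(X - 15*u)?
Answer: 45428 - 4*I*√35 ≈ 45428.0 - 23.664*I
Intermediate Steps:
45428 - l(-170, 26) = 45428 - √(-170 - 15*26) = 45428 - √(-170 - 390) = 45428 - √(-560) = 45428 - 4*I*√35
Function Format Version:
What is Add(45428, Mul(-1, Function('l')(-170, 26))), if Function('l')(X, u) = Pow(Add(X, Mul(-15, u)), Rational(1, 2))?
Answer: Add(45428, Mul(-4, I, Pow(35, Rational(1, 2)))) ≈ Add(45428., Mul(-23.664, I))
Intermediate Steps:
Add(45428, Mul(-1, Function('l')(-170, 26))) = Add(45428, Mul(-1, Pow(Add(-170, Mul(-15, 26)), Rational(1, 2)))) = Add(45428, Mul(-1, Pow(Add(-170, -390), Rational(1, 2)))) = Add(45428, Mul(-1, Pow(-560, Rational(1, 2)))) = Add(45428, Mul(-1, Mul(4, I, Pow(35, Rational(1, 2))))) = Add(45428, Mul(-4, I, Pow(35, Rational(1, 2))))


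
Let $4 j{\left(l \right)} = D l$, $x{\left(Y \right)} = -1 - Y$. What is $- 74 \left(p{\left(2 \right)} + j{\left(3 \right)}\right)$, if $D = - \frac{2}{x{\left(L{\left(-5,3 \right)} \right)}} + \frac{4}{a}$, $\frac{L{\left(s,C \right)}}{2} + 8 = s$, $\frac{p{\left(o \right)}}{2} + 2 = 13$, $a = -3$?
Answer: $- \frac{38739}{25} \approx -1549.6$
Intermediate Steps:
$p{\left(o \right)} = 22$ ($p{\left(o \right)} = -4 + 2 \cdot 13 = -4 + 26 = 22$)
$L{\left(s,C \right)} = -16 + 2 s$
$D = - \frac{106}{75}$ ($D = - \frac{2}{-1 - \left(-16 + 2 \left(-5\right)\right)} + \frac{4}{-3} = - \frac{2}{-1 - \left(-16 - 10\right)} + 4 \left(- \frac{1}{3}\right) = - \frac{2}{-1 - -26} - \frac{4}{3} = - \frac{2}{-1 + 26} - \frac{4}{3} = - \frac{2}{25} - \frac{4}{3} = - \frac{106}{75} \approx -1.4133$)
$j{\left(l \right)} = - \frac{53 l}{150}$ ($j{\left(l \right)} = \frac{\left(- \frac{106}{75}\right) l}{4} = - \frac{53 l}{150}$)
$- 74 \left(p{\left(2 \right)} + j{\left(3 \right)}\right) = - 74 \left(22 - \frac{53}{50}\right) = \left(-74\right) \frac{1047}{50} = - \frac{38739}{25}$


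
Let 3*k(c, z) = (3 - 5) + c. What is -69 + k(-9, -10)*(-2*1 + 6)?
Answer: -251/3 ≈ -83.667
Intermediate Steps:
k(c, z) = -⅔ + c/3 (k(c, z) = ((3 - 5) + c)/3 = (-2 + c)/3 = -⅔ + c/3)
-69 + k(-9, -10)*(-2*1 + 6) = -69 + (-⅔ + (⅓)*(-9))*(-2*1 + 6) = -69 + (-⅔ - 3)*(-2 + 6) = -69 - 11/3*4 = -69 - 44/3 = -251/3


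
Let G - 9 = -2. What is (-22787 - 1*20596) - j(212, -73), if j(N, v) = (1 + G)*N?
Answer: -45079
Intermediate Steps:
G = 7 (G = 9 - 2 = 7)
j(N, v) = 8*N (j(N, v) = (1 + 7)*N = 8*N)
(-22787 - 1*20596) - j(212, -73) = (-22787 - 1*20596) - 8*212 = (-22787 - 20596) - 1*1696 = -43383 - 1696 = -45079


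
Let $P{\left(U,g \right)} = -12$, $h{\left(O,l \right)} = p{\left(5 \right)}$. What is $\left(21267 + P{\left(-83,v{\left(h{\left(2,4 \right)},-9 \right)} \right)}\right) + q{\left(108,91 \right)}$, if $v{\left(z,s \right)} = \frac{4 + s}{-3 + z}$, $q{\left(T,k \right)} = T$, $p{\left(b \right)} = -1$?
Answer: $21363$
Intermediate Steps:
$h{\left(O,l \right)} = -1$
$v{\left(z,s \right)} = \frac{4 + s}{-3 + z}$
$\left(21267 + P{\left(-83,v{\left(h{\left(2,4 \right)},-9 \right)} \right)}\right) + q{\left(108,91 \right)} = \left(21267 - 12\right) + 108 = 21255 + 108 = 21363$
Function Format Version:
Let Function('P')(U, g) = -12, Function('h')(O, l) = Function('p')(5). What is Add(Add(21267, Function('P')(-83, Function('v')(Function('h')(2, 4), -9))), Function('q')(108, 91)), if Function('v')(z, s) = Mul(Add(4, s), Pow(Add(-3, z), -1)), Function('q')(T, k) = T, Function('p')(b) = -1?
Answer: 21363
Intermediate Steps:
Function('h')(O, l) = -1
Function('v')(z, s) = Mul(Pow(Add(-3, z), -1), Add(4, s))
Add(Add(21267, Function('P')(-83, Function('v')(Function('h')(2, 4), -9))), Function('q')(108, 91)) = Add(Add(21267, -12), 108) = Add(21255, 108) = 21363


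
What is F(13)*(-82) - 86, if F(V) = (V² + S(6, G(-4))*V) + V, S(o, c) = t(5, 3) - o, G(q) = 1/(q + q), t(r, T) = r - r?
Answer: -8614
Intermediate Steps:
t(r, T) = 0
G(q) = 1/(2*q)
S(o, c) = -o (S(o, c) = 0 - o = -o)
F(V) = V² - 5*V (F(V) = (V² + (-1*6)*V) + V = (V² - 6*V) + V = V² - 5*V)
F(13)*(-82) - 86 = (13*(-5 + 13))*(-82) - 86 = (13*8)*(-82) - 86 = 104*(-82) - 86 = -8528 - 86 = -8614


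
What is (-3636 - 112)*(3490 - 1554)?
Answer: -7256128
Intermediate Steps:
(-3636 - 112)*(3490 - 1554) = -3748*1936 = -7256128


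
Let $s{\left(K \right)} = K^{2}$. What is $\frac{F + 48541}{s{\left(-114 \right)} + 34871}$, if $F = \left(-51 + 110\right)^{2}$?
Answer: $\frac{52022}{47867} \approx 1.0868$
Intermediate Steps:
$F = 3481$ ($F = 59^{2} = 3481$)
$\frac{F + 48541}{s{\left(-114 \right)} + 34871} = \frac{3481 + 48541}{\left(-114\right)^{2} + 34871} = \frac{52022}{12996 + 34871} = \frac{52022}{47867}$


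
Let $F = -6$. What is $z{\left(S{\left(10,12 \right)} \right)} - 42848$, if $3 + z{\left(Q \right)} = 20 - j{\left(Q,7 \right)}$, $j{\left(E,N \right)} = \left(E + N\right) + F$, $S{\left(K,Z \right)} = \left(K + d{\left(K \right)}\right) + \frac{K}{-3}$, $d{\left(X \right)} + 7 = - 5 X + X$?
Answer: $- \frac{128375}{3} \approx -42792.0$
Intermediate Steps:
$d{\left(X \right)} = -7 - 4 X$ ($d{\left(X \right)} = -7 + \left(- 5 X + X\right) = -7 - 4 X$)
$S{\left(K,Z \right)} = -7 - \frac{10 K}{3}$ ($S{\left(K,Z \right)} = \left(K - \left(7 + 4 K\right)\right) + \frac{K}{-3} = \left(-7 - 3 K\right) + K \left(- \frac{1}{3}\right) = \left(-7 - 3 K\right) - \frac{K}{3} = -7 - \frac{10 K}{3}$)
$j{\left(E,N \right)} = -6 + E + N$ ($j{\left(E,N \right)} = \left(E + N\right) - 6 = -6 + E + N$)
$z{\left(Q \right)} = 16 - Q$ ($z{\left(Q \right)} = -3 - \left(-19 + Q\right) = 16 - Q$)
$z{\left(S{\left(10,12 \right)} \right)} - 42848 = \left(16 - \left(-7 - \frac{100}{3}\right)\right) - 42848 = \left(16 - - \frac{121}{3}\right) - 42848 = \left(16 + \frac{121}{3}\right) - 42848 = \frac{169}{3} - 42848 = - \frac{128375}{3}$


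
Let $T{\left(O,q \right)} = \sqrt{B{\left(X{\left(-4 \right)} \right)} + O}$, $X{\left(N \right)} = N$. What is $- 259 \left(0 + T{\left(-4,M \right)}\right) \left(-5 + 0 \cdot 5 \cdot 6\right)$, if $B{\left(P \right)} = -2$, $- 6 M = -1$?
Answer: $1295 i \sqrt{6} \approx 3172.1 i$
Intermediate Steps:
$M = \frac{1}{6}$ ($M = \left(- \frac{1}{6}\right) \left(-1\right) = \frac{1}{6} \approx 0.16667$)
$T{\left(O,q \right)} = \sqrt{-2 + O}$
$- 259 \left(0 + T{\left(-4,M \right)}\right) \left(-5 + 0 \cdot 5 \cdot 6\right) = - 259 \left(0 + \sqrt{-2 - 4}\right) \left(-5 + 0 \cdot 5 \cdot 6\right) = - 259 \left(0 + \sqrt{-6}\right) \left(-5 + 0 \cdot 6\right) = - 259 \left(0 + i \sqrt{6}\right) \left(-5 + 0\right) = - 259 i \sqrt{6} \left(-5\right) = - 259 \left(- 5 i \sqrt{6}\right) = 1295 i \sqrt{6}$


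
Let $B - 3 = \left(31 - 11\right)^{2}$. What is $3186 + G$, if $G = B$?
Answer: $3589$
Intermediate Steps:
$B = 403$ ($B = 3 + \left(31 - 11\right)^{2} = 3 + 20^{2} = 3 + 400 = 403$)
$G = 403$
$3186 + G = 3186 + 403 = 3589$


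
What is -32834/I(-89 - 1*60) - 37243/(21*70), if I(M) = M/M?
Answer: -48303223/1470 ≈ -32859.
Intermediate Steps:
I(M) = 1
-32834/I(-89 - 1*60) - 37243/(21*70) = -32834/1 - 37243/(21*70) = -32834*1 - 37243/1470 = -32834 - 37243*1/1470 = -32834 - 37243/1470 = -48303223/1470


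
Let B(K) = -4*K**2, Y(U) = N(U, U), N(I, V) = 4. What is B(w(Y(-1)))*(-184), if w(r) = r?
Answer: 11776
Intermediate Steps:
Y(U) = 4
B(w(Y(-1)))*(-184) = -4*4**2*(-184) = -4*16*(-184) = -64*(-184) = 11776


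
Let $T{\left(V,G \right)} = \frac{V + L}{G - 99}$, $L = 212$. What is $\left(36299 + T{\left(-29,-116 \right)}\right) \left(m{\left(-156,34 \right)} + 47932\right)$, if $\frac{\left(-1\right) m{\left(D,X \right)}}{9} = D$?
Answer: $\frac{385023176272}{215} \approx 1.7908 \cdot 10^{9}$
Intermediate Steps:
$m{\left(D,X \right)} = - 9 D$
$T{\left(V,G \right)} = \frac{212 + V}{-99 + G}$ ($T{\left(V,G \right)} = \frac{V + 212}{G - 99} = \frac{212 + V}{-99 + G}$)
$\left(36299 + T{\left(-29,-116 \right)}\right) \left(m{\left(-156,34 \right)} + 47932\right) = \left(36299 + \frac{212 - 29}{-99 - 116}\right) \left(\left(-9\right) \left(-156\right) + 47932\right) = \left(36299 + \frac{1}{-215} \cdot 183\right) \left(1404 + 47932\right) = \left(36299 - \frac{183}{215}\right) 49336 = \frac{7804102}{215} \cdot 49336 = \frac{385023176272}{215}$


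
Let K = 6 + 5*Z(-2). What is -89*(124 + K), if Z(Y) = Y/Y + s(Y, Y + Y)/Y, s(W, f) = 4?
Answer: -11125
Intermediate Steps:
Z(Y) = 1 + 4/Y (Z(Y) = Y/Y + 4/Y = 1 + 4/Y)
K = 1 (K = 6 + 5*((4 - 2)/(-2)) = 6 + 5*(-½*2) = 6 + 5*(-1) = 6 - 5 = 1)
-89*(124 + K) = -89*(124 + 1) = -89*125 = -11125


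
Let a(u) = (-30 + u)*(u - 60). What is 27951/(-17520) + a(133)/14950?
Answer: -9537819/8730800 ≈ -1.0924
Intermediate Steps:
a(u) = (-60 + u)*(-30 + u) (a(u) = (-30 + u)*(-60 + u) = (-60 + u)*(-30 + u))
27951/(-17520) + a(133)/14950 = 27951/(-17520) + (1800 + 133² - 90*133)/14950 = 27951*(-1/17520) + (1800 + 17689 - 11970)*(1/14950) = -9317/5840 + 7519*(1/14950) = -9317/5840 + 7519/14950 = -9537819/8730800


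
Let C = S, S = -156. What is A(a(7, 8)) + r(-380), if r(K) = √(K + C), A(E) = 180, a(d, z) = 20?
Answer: 180 + 2*I*√134 ≈ 180.0 + 23.152*I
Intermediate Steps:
C = -156
r(K) = √(-156 + K) (r(K) = √(K - 156) = √(-156 + K))
A(a(7, 8)) + r(-380) = 180 + √(-156 - 380) = 180 + √(-536) = 180 + 2*I*√134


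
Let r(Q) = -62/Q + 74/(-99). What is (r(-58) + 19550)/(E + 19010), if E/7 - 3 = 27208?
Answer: 56128973/601437177 ≈ 0.093325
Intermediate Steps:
E = 190477 (E = 21 + 7*27208 = 21 + 190456 = 190477)
r(Q) = -74/99 - 62/Q (r(Q) = -62/Q + 74*(-1/99) = -62/Q - 74/99 = -74/99 - 62/Q)
(r(-58) + 19550)/(E + 19010) = ((-74/99 - 62/(-58)) + 19550)/(190477 + 19010) = ((-74/99 - 62*(-1/58)) + 19550)/209487 = ((-74/99 + 31/29) + 19550)*(1/209487) = (923/2871 + 19550)*(1/209487) = (56128973/2871)*(1/209487) = 56128973/601437177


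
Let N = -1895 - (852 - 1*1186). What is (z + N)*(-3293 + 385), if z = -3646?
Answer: 15141956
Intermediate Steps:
N = -1561 (N = -1895 - (852 - 1186) = -1895 - 1*(-334) = -1895 + 334 = -1561)
(z + N)*(-3293 + 385) = (-3646 - 1561)*(-3293 + 385) = -5207*(-2908) = 15141956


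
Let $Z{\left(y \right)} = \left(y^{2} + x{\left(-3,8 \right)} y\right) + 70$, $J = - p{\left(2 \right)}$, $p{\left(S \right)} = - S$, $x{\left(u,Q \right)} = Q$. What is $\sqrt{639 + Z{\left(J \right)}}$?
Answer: $27$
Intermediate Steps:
$J = 2$ ($J = - \left(-1\right) 2 = \left(-1\right) \left(-2\right) = 2$)
$Z{\left(y \right)} = 70 + y^{2} + 8 y$ ($Z{\left(y \right)} = \left(y^{2} + 8 y\right) + 70 = 70 + y^{2} + 8 y$)
$\sqrt{639 + Z{\left(J \right)}} = \sqrt{639 + \left(70 + 2^{2} + 8 \cdot 2\right)} = \sqrt{639 + \left(70 + 4 + 16\right)} = \sqrt{639 + 90} = \sqrt{729} = 27$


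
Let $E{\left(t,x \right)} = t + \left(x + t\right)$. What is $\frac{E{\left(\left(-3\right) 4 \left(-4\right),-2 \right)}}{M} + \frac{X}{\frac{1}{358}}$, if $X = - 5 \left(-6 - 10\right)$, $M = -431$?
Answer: $\frac{12343746}{431} \approx 28640.0$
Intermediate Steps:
$X = 80$ ($X = \left(-5\right) \left(-16\right) = 80$)
$E{\left(t,x \right)} = x + 2 t$ ($E{\left(t,x \right)} = t + \left(t + x\right) = x + 2 t$)
$\frac{E{\left(\left(-3\right) 4 \left(-4\right),-2 \right)}}{M} + \frac{X}{\frac{1}{358}} = \frac{-2 + 2 \left(-3\right) 4 \left(-4\right)}{-431} + \frac{80}{\frac{1}{358}} = \left(-2 + 2 \left(\left(-12\right) \left(-4\right)\right)\right) \left(- \frac{1}{431}\right) + 80 \frac{1}{\frac{1}{358}} = \left(-2 + 2 \cdot 48\right) \left(- \frac{1}{431}\right) + 80 \cdot 358 = \left(-2 + 96\right) \left(- \frac{1}{431}\right) + 28640 = 94 \left(- \frac{1}{431}\right) + 28640 = - \frac{94}{431} + 28640 = \frac{12343746}{431}$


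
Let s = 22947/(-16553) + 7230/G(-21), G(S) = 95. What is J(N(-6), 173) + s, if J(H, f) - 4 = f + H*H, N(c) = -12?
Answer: 124456392/314507 ≈ 395.72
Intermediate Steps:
J(H, f) = 4 + f + H² (J(H, f) = 4 + (f + H*H) = 4 + (f + H²) = 4 + f + H²)
s = 23499645/314507 (s = 22947/(-16553) + 7230/95 = 22947*(-1/16553) + 7230*(1/95) = -22947/16553 + 1446/19 = 23499645/314507 ≈ 74.719)
J(N(-6), 173) + s = (4 + 173 + (-12)²) + 23499645/314507 = (4 + 173 + 144) + 23499645/314507 = 321 + 23499645/314507 = 124456392/314507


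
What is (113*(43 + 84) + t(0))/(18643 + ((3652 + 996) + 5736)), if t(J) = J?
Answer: 14351/29027 ≈ 0.49440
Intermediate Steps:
(113*(43 + 84) + t(0))/(18643 + ((3652 + 996) + 5736)) = (113*(43 + 84) + 0)/(18643 + ((3652 + 996) + 5736)) = (113*127 + 0)/(18643 + (4648 + 5736)) = (14351 + 0)/(18643 + 10384) = 14351/29027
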